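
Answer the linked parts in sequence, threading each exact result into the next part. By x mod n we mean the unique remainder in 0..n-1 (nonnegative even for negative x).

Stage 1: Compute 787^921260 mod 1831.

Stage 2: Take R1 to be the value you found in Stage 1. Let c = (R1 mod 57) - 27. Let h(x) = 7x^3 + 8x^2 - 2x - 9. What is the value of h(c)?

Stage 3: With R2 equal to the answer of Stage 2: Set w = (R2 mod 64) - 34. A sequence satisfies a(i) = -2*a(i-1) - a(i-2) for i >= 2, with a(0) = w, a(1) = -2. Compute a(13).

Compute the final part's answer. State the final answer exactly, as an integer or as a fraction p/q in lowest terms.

-206

Stage 1: squarings mod 1831: 787^1=787, 787^2=491, 787^4=1220, 787^8=1628, 787^16=927, 787^32=590, 787^64=210, 787^128=156, 787^256=533, 787^512=284, 787^1024=92, 787^2048=1140, 787^4096=1421, 787^8192=1479, 787^16384=1227, 787^32768=447, 787^65536=230, 787^131072=1632, 787^262144=1150, 787^524288=518; 787^921260 = 787^4 * 787^8 * 787^32 * 787^128 * 787^512 * 787^1024 * 787^2048 * 787^131072 * 787^262144 * 787^524288 = 1531 (mod 1831); answer 1531
Stage 2: R1 = 1531; c = 22; 7*(22)^3 + 8*(22)^2 - 2*(22)^1 - 9 = (74536) + (3872) + (-44) + (-9) = 78355; answer 78355
Stage 3: R2 = 78355; w = -15; a(2) = -2*(-2) - 1*(-15) = 19; iterating: a(2)=19, a(3)=-36, a(4)=53, a(5)=-70, a(6)=87, a(7)=-104, a(8)=121, a(9)=-138, a(10)=155, a(11)=-172, a(12)=189, a(13)=-206; answer -206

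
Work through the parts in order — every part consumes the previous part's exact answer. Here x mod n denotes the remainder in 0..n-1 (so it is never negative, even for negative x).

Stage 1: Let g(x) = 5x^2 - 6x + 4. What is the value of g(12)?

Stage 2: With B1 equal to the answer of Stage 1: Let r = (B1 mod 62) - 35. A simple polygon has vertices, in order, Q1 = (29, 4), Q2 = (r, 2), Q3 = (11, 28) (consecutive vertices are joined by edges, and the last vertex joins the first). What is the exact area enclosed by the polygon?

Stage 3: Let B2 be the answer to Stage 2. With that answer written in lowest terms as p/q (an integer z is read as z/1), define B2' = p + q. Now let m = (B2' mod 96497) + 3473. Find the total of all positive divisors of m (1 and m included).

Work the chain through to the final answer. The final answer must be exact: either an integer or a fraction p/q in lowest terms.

Stage 1: 5*(12)^2 - 6*(12)^1 + 4 = (720) + (-72) + (4) = 652; answer 652
Stage 2: B1 = 652; r = -3; cross terms: (29*2 - -3*4)=70, (-3*28 - 11*2)=-106, (11*4 - 29*28)=-768; twice the area = |-804| = 804; area = 402; answer 402
Stage 3: B2 = 402; threaded value p + q = 403; m = 3876; 3876 = 2^2 * 3 * 17 * 19; sigma = (1 + 2 + 4) * (1 + 3) * (1 + 17) * (1 + 19) = 7 * 4 * 18 * 20 = 10080; answer 10080

10080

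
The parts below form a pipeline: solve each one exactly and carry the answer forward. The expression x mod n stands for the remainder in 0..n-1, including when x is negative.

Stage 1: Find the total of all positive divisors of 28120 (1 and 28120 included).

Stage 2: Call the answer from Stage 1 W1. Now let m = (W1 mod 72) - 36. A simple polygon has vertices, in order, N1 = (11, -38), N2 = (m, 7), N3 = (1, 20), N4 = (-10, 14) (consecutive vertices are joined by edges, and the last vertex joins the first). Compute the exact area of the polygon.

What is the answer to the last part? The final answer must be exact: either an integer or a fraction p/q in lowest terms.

Stage 1: 28120 = 2^3 * 5 * 19 * 37; sigma = (1 + 2 + 4 + 8) * (1 + 5) * (1 + 19) * (1 + 37) = 15 * 6 * 20 * 38 = 68400; answer 68400
Stage 2: W1 = 68400; m = -36; cross terms: (11*7 - -36*-38)=-1291, (-36*20 - 1*7)=-727, (1*14 - -10*20)=214, (-10*-38 - 11*14)=226; twice the area = |-1578| = 1578; area = 789; answer 789

789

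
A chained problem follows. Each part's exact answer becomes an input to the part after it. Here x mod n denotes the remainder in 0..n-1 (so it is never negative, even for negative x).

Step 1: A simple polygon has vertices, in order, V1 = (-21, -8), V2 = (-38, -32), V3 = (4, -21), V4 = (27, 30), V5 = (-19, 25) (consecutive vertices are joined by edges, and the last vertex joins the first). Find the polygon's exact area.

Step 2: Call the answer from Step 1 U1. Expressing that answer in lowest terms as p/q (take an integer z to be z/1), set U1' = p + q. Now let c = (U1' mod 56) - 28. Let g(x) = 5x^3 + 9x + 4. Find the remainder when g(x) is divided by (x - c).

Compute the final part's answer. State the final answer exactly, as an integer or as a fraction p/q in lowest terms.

Step 1: cross terms: (-21*-32 - -38*-8)=368, (-38*-21 - 4*-32)=926, (4*30 - 27*-21)=687, (27*25 - -19*30)=1245, (-19*-8 - -21*25)=677; twice the area = |3903| = 3903; area = 3903/2; answer 3903/2
Step 2: U1 = 3903/2; threaded value p + q = 3905; c = 13; remainder = value at the root: 5*(13)^3 + 9*(13)^1 + 4 = (10985) + (117) + (4) = 11106; answer 11106

11106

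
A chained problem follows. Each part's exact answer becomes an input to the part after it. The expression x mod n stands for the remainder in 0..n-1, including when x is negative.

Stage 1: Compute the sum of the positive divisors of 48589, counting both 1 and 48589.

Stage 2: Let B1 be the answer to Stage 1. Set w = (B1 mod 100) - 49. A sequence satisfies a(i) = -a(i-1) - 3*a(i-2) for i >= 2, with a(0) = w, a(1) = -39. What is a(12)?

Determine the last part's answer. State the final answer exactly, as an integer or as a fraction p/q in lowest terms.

Stage 1: 48589 is prime, so its only divisors are 1 and 48589; sigma = 1 + 48589 = 48590; answer 48590
Stage 2: B1 = 48590; w = 41; a(2) = -1*(-39) - 3*(41) = -84; iterating: a(2)=-84, a(3)=201, a(4)=51, a(5)=-654, a(6)=501, a(7)=1461, a(8)=-2964, a(9)=-1419, a(10)=10311, a(11)=-6054, a(12)=-24879; answer -24879

-24879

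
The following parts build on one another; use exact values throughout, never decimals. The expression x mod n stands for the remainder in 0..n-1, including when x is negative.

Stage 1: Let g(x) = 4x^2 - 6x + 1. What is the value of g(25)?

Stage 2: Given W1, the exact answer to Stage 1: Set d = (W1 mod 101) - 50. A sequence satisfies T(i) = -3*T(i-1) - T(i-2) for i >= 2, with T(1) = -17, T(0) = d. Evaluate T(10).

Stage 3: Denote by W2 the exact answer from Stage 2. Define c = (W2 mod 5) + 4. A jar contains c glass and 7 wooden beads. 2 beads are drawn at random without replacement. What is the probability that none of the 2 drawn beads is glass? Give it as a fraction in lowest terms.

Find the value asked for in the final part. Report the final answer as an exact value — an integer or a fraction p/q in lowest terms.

3/13

Stage 1: 4*(25)^2 - 6*(25)^1 + 1 = (2500) + (-150) + (1) = 2351; answer 2351
Stage 2: W1 = 2351; d = -22; T(2) = -3*(-17) - 1*(-22) = 73; iterating: T(2)=73, T(3)=-202, T(4)=533, T(5)=-1397, T(6)=3658, T(7)=-9577, T(8)=25073, T(9)=-65642, T(10)=171853; answer 171853
Stage 3: W2 = 171853; c = 7; total draws C(14,2) = 91; favorable C(7,2) = 21; P = 3/13; answer 3/13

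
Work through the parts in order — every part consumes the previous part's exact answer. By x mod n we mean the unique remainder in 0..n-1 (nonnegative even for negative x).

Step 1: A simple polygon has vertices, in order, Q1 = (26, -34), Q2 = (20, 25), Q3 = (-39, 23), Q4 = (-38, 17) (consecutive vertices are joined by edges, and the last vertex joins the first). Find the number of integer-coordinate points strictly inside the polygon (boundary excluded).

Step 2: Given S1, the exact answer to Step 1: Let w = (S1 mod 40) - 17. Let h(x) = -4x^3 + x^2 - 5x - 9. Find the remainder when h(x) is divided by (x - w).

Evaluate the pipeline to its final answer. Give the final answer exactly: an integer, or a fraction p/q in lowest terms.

-13359

Step 1: cross terms: (26*25 - 20*-34)=1330, (20*23 - -39*25)=1435, (-39*17 - -38*23)=211, (-38*-34 - 26*17)=850; twice the area = |3826| = 3826; area = 1913; boundary points = 1 + 1 + 1 + 1 = 4; strictly interior points = area - boundary/2 + 1 = 1912; answer 1912
Step 2: S1 = 1912; w = 15; remainder = value at the root: -4*(15)^3 + 1*(15)^2 - 5*(15)^1 - 9 = (-13500) + (225) + (-75) + (-9) = -13359; answer -13359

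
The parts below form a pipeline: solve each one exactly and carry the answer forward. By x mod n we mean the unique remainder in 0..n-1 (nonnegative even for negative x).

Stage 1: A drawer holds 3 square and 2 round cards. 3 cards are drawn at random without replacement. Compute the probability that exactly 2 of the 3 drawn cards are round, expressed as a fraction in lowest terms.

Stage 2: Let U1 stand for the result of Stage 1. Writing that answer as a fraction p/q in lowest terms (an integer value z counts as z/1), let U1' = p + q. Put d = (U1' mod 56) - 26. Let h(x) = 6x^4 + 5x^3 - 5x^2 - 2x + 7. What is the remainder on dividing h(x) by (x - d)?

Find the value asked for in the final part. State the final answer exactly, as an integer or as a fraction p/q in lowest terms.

Stage 1: total draws C(5,3) = 10; favorable C(2,2)*C(3,1) = 3; P = 3/10; answer 3/10
Stage 2: U1 = 3/10; threaded value p + q = 13; d = -13; remainder = value at the root: 6*(-13)^4 + 5*(-13)^3 - 5*(-13)^2 - 2*(-13)^1 + 7 = (171366) + (-10985) + (-845) + (26) + (7) = 159569; answer 159569

159569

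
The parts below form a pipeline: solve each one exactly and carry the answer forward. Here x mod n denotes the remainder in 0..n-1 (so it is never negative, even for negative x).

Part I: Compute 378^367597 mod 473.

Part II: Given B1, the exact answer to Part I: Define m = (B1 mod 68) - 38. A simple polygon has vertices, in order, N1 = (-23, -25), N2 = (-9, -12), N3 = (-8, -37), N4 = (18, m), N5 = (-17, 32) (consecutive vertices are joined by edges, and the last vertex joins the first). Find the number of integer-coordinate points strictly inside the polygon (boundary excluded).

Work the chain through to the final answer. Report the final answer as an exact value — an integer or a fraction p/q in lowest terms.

1185

Part I: squarings mod 473: 378^1=378, 378^2=38, 378^4=25, 378^8=152, 378^16=400, 378^32=126, 378^64=267, 378^128=339, 378^256=455, 378^512=324, 378^1024=443, 378^2048=427, 378^4096=224, 378^8192=38, 378^16384=25, 378^32768=152, 378^65536=400, 378^131072=126, 378^262144=267; 378^367597 = 378^1 * 378^4 * 378^8 * 378^32 * 378^64 * 378^128 * 378^256 * 378^512 * 378^2048 * 378^4096 * 378^32768 * 378^65536 * 378^262144 = 71 (mod 473); answer 71
Part II: B1 = 71; m = -35; cross terms: (-23*-12 - -9*-25)=51, (-9*-37 - -8*-12)=237, (-8*-35 - 18*-37)=946, (18*32 - -17*-35)=-19, (-17*-25 - -23*32)=1161; twice the area = |2376| = 2376; area = 1188; boundary points = 1 + 1 + 2 + 1 + 3 = 8; strictly interior points = area - boundary/2 + 1 = 1185; answer 1185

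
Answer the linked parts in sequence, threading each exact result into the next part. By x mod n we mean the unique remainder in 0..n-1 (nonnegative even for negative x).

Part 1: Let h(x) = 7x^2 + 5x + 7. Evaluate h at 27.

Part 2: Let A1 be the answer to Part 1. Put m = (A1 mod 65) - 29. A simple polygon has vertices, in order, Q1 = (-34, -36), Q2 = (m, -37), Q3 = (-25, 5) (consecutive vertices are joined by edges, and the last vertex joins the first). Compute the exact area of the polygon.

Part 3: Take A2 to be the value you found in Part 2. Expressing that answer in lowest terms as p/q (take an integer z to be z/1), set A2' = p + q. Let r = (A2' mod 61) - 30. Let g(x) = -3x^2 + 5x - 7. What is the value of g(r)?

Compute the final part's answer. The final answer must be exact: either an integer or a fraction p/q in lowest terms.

Part 1: 7*(27)^2 + 5*(27)^1 + 7 = (5103) + (135) + (7) = 5245; answer 5245
Part 2: A1 = 5245; m = 16; cross terms: (-34*-37 - 16*-36)=1834, (16*5 - -25*-37)=-845, (-25*-36 - -34*5)=1070; twice the area = |2059| = 2059; area = 2059/2; answer 2059/2
Part 3: A2 = 2059/2; threaded value p + q = 2061; r = 18; -3*(18)^2 + 5*(18)^1 - 7 = (-972) + (90) + (-7) = -889; answer -889

-889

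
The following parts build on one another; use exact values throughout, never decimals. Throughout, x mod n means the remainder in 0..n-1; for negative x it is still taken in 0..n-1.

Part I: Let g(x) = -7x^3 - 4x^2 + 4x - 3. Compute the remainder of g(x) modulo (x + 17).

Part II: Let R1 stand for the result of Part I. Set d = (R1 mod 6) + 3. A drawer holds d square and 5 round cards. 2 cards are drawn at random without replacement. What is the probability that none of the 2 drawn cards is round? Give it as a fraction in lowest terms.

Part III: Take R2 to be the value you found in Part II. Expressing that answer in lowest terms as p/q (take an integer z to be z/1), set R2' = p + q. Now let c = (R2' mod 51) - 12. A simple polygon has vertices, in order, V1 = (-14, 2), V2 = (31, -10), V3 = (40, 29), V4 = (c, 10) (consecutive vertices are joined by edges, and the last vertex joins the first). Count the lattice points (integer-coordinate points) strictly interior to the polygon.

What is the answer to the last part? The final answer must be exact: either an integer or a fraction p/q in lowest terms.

Part I: remainder = value at the root: -7*(-17)^3 - 4*(-17)^2 + 4*(-17)^1 - 3 = (34391) + (-1156) + (-68) + (-3) = 33164; answer 33164
Part II: R1 = 33164; d = 5; total draws C(10,2) = 45; favorable C(5,2) = 10; P = 2/9; answer 2/9
Part III: R2 = 2/9; threaded value p + q = 11; c = -1; cross terms: (-14*-10 - 31*2)=78, (31*29 - 40*-10)=1299, (40*10 - -1*29)=429, (-1*2 - -14*10)=138; twice the area = |1944| = 1944; area = 972; boundary points = 3 + 3 + 1 + 1 = 8; strictly interior points = area - boundary/2 + 1 = 969; answer 969

969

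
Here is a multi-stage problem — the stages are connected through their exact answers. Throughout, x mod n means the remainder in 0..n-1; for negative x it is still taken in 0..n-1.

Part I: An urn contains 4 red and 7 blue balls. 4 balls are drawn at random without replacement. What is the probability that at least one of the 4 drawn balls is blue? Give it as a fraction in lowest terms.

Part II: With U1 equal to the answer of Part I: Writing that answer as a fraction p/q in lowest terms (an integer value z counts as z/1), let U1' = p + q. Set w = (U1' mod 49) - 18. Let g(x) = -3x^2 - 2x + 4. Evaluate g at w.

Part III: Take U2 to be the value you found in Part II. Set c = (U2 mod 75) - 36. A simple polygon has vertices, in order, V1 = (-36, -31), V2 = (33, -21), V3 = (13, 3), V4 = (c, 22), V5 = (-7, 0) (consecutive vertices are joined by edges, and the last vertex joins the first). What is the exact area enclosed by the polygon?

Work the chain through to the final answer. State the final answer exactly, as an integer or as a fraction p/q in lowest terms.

2847/2

Part I: total draws C(11,4) = 330; complement C(4,4) = 1; favorable 330 - 1 = 329; P = 329/330; answer 329/330
Part II: U1 = 329/330; threaded value p + q = 659; w = 4; -3*(4)^2 - 2*(4)^1 + 4 = (-48) + (-8) + (4) = -52; answer -52
Part III: U2 = -52; c = -13; cross terms: (-36*-21 - 33*-31)=1779, (33*3 - 13*-21)=372, (13*22 - -13*3)=325, (-13*0 - -7*22)=154, (-7*-31 - -36*0)=217; twice the area = |2847| = 2847; area = 2847/2; answer 2847/2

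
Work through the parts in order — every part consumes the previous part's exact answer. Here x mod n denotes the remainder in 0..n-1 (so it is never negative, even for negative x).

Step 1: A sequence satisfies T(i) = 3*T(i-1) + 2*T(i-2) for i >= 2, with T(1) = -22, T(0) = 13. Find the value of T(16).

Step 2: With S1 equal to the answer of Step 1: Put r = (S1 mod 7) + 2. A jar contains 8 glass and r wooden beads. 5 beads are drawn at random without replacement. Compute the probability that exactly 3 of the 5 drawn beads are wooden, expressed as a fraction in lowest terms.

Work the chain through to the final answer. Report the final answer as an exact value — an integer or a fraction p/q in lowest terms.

280/1287

Step 1: T(2) = 3*(-22) + 2*(13) = -40; iterating: T(2)=-40, T(3)=-164, T(4)=-572, T(5)=-2044, T(6)=-7276, T(7)=-25916, T(8)=-92300, T(9)=-328732, T(10)=-1170796, T(11)=-4169852, T(12)=-14851148, T(13)=-52893148, T(14)=-188381740, T(15)=-670931516, T(16)=-2389558028; answer -2389558028
Step 2: S1 = -2389558028; r = 5; total draws C(13,5) = 1287; favorable C(5,3)*C(8,2) = 280; P = 280/1287; answer 280/1287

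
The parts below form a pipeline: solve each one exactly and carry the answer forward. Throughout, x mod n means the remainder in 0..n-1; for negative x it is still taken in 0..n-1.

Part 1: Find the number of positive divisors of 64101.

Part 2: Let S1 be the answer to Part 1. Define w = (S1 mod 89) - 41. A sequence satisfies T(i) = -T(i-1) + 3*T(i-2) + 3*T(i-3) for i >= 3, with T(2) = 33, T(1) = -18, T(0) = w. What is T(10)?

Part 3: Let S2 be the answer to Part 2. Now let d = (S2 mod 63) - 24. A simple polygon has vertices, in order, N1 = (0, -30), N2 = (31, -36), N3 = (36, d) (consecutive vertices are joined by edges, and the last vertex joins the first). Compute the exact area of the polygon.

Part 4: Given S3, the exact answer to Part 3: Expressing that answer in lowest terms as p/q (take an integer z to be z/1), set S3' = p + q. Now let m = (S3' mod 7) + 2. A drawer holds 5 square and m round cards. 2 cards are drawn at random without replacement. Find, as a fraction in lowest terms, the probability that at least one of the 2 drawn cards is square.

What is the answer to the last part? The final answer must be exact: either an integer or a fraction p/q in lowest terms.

Part 1: 64101 = 3 * 23 * 929; number of divisors = (1+1) * (1+1) * (1+1) = 8; answer 8
Part 2: S1 = 8; w = -33; T(3) = -1*(33) + 3*(-18) + 3*(-33) = -186; iterating: T(3)=-186, T(4)=231, T(5)=-690, T(6)=825, T(7)=-2202, T(8)=2607, T(9)=-6738, T(10)=7953; answer 7953
Part 3: S2 = 7953; d = -9; cross terms: (0*-36 - 31*-30)=930, (31*-9 - 36*-36)=1017, (36*-30 - 0*-9)=-1080; twice the area = |867| = 867; area = 867/2; answer 867/2
Part 4: S3 = 867/2; threaded value p + q = 869; m = 3; total draws C(8,2) = 28; complement C(3,2) = 3; favorable 28 - 3 = 25; P = 25/28; answer 25/28

25/28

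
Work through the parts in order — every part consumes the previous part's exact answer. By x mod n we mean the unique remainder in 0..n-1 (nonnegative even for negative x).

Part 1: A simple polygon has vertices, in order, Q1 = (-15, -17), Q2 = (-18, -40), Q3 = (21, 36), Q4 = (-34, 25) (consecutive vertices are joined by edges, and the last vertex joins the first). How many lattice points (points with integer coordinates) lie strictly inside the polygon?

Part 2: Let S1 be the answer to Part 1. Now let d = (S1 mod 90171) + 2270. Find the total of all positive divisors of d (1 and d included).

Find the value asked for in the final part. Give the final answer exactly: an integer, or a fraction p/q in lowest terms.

Part 1: cross terms: (-15*-40 - -18*-17)=294, (-18*36 - 21*-40)=192, (21*25 - -34*36)=1749, (-34*-17 - -15*25)=953; twice the area = |3188| = 3188; area = 1594; boundary points = 1 + 1 + 11 + 1 = 14; strictly interior points = area - boundary/2 + 1 = 1588; answer 1588
Part 2: S1 = 1588; d = 3858; 3858 = 2 * 3 * 643; sigma = (1 + 2) * (1 + 3) * (1 + 643) = 3 * 4 * 644 = 7728; answer 7728

7728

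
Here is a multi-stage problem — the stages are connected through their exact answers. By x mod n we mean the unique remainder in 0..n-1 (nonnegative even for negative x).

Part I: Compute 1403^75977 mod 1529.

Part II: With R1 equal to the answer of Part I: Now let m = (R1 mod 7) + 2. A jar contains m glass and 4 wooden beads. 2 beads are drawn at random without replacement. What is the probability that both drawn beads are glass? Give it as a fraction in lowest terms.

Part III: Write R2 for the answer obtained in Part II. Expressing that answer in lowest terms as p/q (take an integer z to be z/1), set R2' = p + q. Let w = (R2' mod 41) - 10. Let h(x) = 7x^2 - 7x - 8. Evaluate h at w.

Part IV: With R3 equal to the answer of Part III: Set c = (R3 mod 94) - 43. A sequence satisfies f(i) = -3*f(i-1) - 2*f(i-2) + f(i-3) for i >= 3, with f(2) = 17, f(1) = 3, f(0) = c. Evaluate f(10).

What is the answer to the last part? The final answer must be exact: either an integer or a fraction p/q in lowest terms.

356

Part I: squarings mod 1529: 1403^1=1403, 1403^2=586, 1403^4=900, 1403^8=1159, 1403^16=819, 1403^32=1059, 1403^64=724, 1403^128=1258, 1403^256=49, 1403^512=872, 1403^1024=471, 1403^2048=136, 1403^4096=148, 1403^8192=498, 1403^16384=306, 1403^32768=367, 1403^65536=137; 1403^75977 = 1403^1 * 1403^8 * 1403^64 * 1403^128 * 1403^2048 * 1403^8192 * 1403^65536 = 1020 (mod 1529); answer 1020
Part II: R1 = 1020; m = 7; total draws C(11,2) = 55; favorable C(7,2) = 21; P = 21/55; answer 21/55
Part III: R2 = 21/55; threaded value p + q = 76; w = 25; 7*(25)^2 - 7*(25)^1 - 8 = (4375) + (-175) + (-8) = 4192; answer 4192
Part IV: R3 = 4192; c = 13; f(3) = -3*(17) - 2*(3) + 1*(13) = -44; iterating: f(3)=-44, f(4)=101, f(5)=-198, f(6)=348, f(7)=-547, f(8)=747, f(9)=-799, f(10)=356; answer 356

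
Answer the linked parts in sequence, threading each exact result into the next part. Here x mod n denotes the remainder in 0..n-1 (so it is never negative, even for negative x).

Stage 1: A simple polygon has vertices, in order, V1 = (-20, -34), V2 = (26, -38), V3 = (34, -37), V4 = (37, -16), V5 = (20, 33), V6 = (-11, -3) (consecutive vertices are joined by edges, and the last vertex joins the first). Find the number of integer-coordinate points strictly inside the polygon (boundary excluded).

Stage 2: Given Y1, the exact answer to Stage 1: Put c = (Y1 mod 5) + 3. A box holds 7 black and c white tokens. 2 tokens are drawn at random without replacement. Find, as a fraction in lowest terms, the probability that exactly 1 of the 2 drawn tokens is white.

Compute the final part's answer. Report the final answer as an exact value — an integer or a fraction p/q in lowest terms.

Stage 1: cross terms: (-20*-38 - 26*-34)=1644, (26*-37 - 34*-38)=330, (34*-16 - 37*-37)=825, (37*33 - 20*-16)=1541, (20*-3 - -11*33)=303, (-11*-34 - -20*-3)=314; twice the area = |4957| = 4957; area = 4957/2; boundary points = 2 + 1 + 3 + 1 + 1 + 1 = 9; strictly interior points = area - boundary/2 + 1 = 2475; answer 2475
Stage 2: Y1 = 2475; c = 3; total draws C(10,2) = 45; favorable C(3,1)*C(7,1) = 21; P = 7/15; answer 7/15

7/15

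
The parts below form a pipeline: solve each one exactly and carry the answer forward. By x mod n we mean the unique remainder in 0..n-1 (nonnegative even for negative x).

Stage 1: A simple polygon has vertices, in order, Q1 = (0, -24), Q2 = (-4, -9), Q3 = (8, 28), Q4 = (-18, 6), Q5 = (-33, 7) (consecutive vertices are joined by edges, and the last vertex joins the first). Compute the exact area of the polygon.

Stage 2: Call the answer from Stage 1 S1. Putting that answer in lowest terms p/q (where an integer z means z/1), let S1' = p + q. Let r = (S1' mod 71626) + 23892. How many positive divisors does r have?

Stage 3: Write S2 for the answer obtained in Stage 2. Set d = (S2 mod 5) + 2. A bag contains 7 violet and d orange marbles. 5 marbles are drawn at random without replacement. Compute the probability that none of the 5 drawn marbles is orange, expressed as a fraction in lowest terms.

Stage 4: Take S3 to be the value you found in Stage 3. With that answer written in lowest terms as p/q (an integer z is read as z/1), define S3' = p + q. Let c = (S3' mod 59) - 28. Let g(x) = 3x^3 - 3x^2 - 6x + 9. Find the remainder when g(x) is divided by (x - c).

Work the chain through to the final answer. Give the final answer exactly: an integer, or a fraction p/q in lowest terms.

Stage 1: cross terms: (0*-9 - -4*-24)=-96, (-4*28 - 8*-9)=-40, (8*6 - -18*28)=552, (-18*7 - -33*6)=72, (-33*-24 - 0*7)=792; twice the area = |1280| = 1280; area = 640; answer 640
Stage 2: S1 = 640; threaded value p + q = 641; r = 24533; 24533 is prime, so its only divisors are 1 and 24533; count = 2; answer 2
Stage 3: S2 = 2; d = 4; total draws C(11,5) = 462; favorable C(7,5) = 21; P = 1/22; answer 1/22
Stage 4: S3 = 1/22; threaded value p + q = 23; c = -5; remainder = value at the root: 3*(-5)^3 - 3*(-5)^2 - 6*(-5)^1 + 9 = (-375) + (-75) + (30) + (9) = -411; answer -411

-411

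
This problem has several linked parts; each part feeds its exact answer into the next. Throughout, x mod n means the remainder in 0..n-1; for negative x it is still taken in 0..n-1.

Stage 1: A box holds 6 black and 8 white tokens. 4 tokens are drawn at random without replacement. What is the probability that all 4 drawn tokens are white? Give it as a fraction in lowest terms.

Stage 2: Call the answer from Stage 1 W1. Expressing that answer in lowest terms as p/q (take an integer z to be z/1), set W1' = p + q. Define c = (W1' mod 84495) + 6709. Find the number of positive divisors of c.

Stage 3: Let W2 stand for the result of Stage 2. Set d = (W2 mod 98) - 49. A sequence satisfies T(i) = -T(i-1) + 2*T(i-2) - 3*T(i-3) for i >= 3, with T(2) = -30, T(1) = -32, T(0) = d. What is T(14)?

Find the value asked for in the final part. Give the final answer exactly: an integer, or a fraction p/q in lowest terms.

Stage 1: total draws C(14,4) = 1001; favorable C(8,4) = 70; P = 10/143; answer 10/143
Stage 2: W1 = 10/143; threaded value p + q = 153; c = 6862; 6862 = 2 * 47 * 73; number of divisors = (1+1) * (1+1) * (1+1) = 8; answer 8
Stage 3: W2 = 8; d = -41; T(3) = -1*(-30) + 2*(-32) - 3*(-41) = 89; iterating: T(3)=89, T(4)=-53, T(5)=321, T(6)=-694, T(7)=1495, T(8)=-3846, T(9)=8918, T(10)=-21095, T(11)=50469, T(12)=-119413, T(13)=283636, T(14)=-673869; answer -673869

-673869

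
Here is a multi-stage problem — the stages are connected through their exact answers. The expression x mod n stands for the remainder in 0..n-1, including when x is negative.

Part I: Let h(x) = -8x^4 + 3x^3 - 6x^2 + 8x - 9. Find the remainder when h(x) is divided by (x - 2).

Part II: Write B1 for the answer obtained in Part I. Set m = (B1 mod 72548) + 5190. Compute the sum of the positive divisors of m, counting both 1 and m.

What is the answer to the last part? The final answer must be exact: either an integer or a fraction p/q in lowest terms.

Part I: remainder = value at the root: -8*(2)^4 + 3*(2)^3 - 6*(2)^2 + 8*(2)^1 - 9 = (-128) + (24) + (-24) + (16) + (-9) = -121; answer -121
Part II: B1 = -121; m = 77617; 77617 is prime, so its only divisors are 1 and 77617; sigma = 1 + 77617 = 77618; answer 77618

77618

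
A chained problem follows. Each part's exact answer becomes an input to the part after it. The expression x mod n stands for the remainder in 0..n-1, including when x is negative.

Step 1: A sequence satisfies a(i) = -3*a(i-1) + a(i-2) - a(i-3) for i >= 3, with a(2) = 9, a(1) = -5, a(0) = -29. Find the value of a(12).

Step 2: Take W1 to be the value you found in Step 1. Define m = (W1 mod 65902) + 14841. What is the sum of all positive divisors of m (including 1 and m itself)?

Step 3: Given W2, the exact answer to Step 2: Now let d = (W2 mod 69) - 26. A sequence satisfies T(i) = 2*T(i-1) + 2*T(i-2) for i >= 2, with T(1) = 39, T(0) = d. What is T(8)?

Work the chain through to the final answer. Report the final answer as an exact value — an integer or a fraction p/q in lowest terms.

Step 1: a(3) = -3*(9) + 1*(-5) - 1*(-29) = -3; iterating: a(3)=-3, a(4)=23, a(5)=-81, a(6)=269, a(7)=-911, a(8)=3083, a(9)=-10429, a(10)=35281, a(11)=-119355, a(12)=403775; answer 403775
Step 2: W1 = 403775; m = 23204; 23204 = 2^2 * 5801; sigma = (1 + 2 + 4) * (1 + 5801) = 7 * 5802 = 40614; answer 40614
Step 3: W2 = 40614; d = 16; T(2) = 2*(39) + 2*(16) = 110; iterating: T(2)=110, T(3)=298, T(4)=816, T(5)=2228, T(6)=6088, T(7)=16632, T(8)=45440; answer 45440

45440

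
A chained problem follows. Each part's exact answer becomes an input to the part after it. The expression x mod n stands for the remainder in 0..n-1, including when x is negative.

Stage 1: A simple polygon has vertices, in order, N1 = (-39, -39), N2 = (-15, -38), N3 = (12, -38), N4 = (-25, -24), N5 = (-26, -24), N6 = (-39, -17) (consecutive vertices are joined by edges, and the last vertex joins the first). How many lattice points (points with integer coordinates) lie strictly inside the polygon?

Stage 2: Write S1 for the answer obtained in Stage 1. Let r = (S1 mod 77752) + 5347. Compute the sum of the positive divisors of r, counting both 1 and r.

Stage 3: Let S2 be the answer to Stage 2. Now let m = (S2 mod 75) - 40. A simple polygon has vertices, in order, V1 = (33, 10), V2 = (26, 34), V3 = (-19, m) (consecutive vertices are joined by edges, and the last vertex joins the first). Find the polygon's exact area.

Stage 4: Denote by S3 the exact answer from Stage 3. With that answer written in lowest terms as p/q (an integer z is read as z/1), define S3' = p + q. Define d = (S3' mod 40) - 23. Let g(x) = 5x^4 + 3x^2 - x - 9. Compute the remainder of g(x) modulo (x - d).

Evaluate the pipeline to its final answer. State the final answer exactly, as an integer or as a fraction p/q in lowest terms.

Stage 1: cross terms: (-39*-38 - -15*-39)=897, (-15*-38 - 12*-38)=1026, (12*-24 - -25*-38)=-1238, (-25*-24 - -26*-24)=-24, (-26*-17 - -39*-24)=-494, (-39*-39 - -39*-17)=858; twice the area = |1025| = 1025; area = 1025/2; boundary points = 1 + 27 + 1 + 1 + 1 + 22 = 53; strictly interior points = area - boundary/2 + 1 = 487; answer 487
Stage 2: S1 = 487; r = 5834; 5834 = 2 * 2917; sigma = (1 + 2) * (1 + 2917) = 3 * 2918 = 8754; answer 8754
Stage 3: S2 = 8754; m = 14; cross terms: (33*34 - 26*10)=862, (26*14 - -19*34)=1010, (-19*10 - 33*14)=-652; twice the area = |1220| = 1220; area = 610; answer 610
Stage 4: S3 = 610; threaded value p + q = 611; d = -12; remainder = value at the root: 5*(-12)^4 + 3*(-12)^2 - 1*(-12)^1 - 9 = (103680) + (432) + (12) + (-9) = 104115; answer 104115

104115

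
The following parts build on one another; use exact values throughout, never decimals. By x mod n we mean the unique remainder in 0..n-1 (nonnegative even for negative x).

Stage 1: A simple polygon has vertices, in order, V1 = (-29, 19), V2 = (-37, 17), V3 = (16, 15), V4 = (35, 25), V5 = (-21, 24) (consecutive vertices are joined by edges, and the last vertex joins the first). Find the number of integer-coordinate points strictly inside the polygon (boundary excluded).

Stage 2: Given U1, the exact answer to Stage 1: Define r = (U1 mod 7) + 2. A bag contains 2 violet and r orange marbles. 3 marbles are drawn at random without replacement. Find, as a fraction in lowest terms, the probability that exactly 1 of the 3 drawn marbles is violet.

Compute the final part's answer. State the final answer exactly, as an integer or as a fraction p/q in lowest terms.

Stage 1: cross terms: (-29*17 - -37*19)=210, (-37*15 - 16*17)=-827, (16*25 - 35*15)=-125, (35*24 - -21*25)=1365, (-21*19 - -29*24)=297; twice the area = |920| = 920; area = 460; boundary points = 2 + 1 + 1 + 1 + 1 = 6; strictly interior points = area - boundary/2 + 1 = 458; answer 458
Stage 2: U1 = 458; r = 5; total draws C(7,3) = 35; favorable C(2,1)*C(5,2) = 20; P = 4/7; answer 4/7

4/7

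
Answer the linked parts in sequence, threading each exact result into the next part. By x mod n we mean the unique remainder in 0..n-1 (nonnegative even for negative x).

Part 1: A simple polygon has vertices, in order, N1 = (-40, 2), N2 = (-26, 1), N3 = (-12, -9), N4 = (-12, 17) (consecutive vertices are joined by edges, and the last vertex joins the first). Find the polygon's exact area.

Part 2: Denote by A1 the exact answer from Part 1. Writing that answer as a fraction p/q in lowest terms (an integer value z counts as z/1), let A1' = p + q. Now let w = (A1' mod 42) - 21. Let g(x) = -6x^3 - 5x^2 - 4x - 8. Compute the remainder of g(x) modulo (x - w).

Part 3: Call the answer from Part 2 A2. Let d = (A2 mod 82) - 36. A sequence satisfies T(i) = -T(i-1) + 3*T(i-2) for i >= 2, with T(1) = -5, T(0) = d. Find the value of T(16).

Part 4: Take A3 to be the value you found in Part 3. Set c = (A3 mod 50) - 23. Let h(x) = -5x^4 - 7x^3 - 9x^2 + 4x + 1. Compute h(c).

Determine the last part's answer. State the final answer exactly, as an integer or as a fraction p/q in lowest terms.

-163

Part 1: cross terms: (-40*1 - -26*2)=12, (-26*-9 - -12*1)=246, (-12*17 - -12*-9)=-312, (-12*2 - -40*17)=656; twice the area = |602| = 602; area = 301; answer 301
Part 2: A1 = 301; threaded value p + q = 302; w = -13; remainder = value at the root: -6*(-13)^3 - 5*(-13)^2 - 4*(-13)^1 - 8 = (13182) + (-845) + (52) + (-8) = 12381; answer 12381
Part 3: A2 = 12381; d = 45; T(2) = -1*(-5) + 3*(45) = 140; iterating: T(2)=140, T(3)=-155, T(4)=575, T(5)=-1040, T(6)=2765, T(7)=-5885, T(8)=14180, T(9)=-31835, T(10)=74375, T(11)=-169880, T(12)=393005, T(13)=-902645, T(14)=2081660, T(15)=-4789595, T(16)=11034575; answer 11034575
Part 4: A3 = 11034575; c = 2; -5*(2)^4 - 7*(2)^3 - 9*(2)^2 + 4*(2)^1 + 1 = (-80) + (-56) + (-36) + (8) + (1) = -163; answer -163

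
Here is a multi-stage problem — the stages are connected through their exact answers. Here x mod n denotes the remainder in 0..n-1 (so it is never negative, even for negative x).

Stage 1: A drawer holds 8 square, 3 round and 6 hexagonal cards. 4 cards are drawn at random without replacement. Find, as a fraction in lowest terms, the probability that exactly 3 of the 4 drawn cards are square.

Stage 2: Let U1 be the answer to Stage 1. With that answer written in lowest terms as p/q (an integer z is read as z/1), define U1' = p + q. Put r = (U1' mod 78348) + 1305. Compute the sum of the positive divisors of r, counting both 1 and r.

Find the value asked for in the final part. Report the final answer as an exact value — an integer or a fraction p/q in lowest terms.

3060

Stage 1: total draws C(17,4) = 2380; favorable C(8,3)*C(9,1) = 504; P = 18/85; answer 18/85
Stage 2: U1 = 18/85; threaded value p + q = 103; r = 1408; 1408 = 2^7 * 11; sigma = (1 + 2 + 4 + 8 + 16 + 32 + 64 + 128) * (1 + 11) = 255 * 12 = 3060; answer 3060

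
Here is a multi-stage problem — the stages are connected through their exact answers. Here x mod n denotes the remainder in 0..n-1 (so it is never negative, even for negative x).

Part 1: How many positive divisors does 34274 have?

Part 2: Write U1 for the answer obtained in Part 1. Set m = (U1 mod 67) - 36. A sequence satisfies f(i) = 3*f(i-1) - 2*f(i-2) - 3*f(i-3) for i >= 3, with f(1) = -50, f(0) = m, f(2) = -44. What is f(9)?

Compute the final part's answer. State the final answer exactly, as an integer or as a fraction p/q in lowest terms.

Part 1: 34274 = 2 * 17137; number of divisors = (1+1) * (1+1) = 4; answer 4
Part 2: U1 = 4; m = -32; f(3) = 3*(-44) - 2*(-50) - 3*(-32) = 64; iterating: f(3)=64, f(4)=430, f(5)=1294, f(6)=2830, f(7)=4612, f(8)=4294, f(9)=-4832; answer -4832

-4832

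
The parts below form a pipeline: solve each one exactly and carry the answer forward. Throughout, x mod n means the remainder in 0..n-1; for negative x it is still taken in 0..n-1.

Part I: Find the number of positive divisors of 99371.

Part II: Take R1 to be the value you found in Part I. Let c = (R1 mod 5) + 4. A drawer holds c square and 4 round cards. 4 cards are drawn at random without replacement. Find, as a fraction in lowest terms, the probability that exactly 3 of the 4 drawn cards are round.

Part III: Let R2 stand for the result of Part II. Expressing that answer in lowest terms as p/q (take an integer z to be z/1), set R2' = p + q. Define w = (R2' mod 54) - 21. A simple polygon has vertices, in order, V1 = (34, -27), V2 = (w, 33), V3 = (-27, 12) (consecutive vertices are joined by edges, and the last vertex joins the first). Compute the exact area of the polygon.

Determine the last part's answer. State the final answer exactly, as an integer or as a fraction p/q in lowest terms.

Part I: 99371 is prime, so its only divisors are 1 and 99371; count = 2; answer 2
Part II: R1 = 2; c = 6; total draws C(10,4) = 210; favorable C(4,3)*C(6,1) = 24; P = 4/35; answer 4/35
Part III: R2 = 4/35; threaded value p + q = 39; w = 18; cross terms: (34*33 - 18*-27)=1608, (18*12 - -27*33)=1107, (-27*-27 - 34*12)=321; twice the area = |3036| = 3036; area = 1518; answer 1518

1518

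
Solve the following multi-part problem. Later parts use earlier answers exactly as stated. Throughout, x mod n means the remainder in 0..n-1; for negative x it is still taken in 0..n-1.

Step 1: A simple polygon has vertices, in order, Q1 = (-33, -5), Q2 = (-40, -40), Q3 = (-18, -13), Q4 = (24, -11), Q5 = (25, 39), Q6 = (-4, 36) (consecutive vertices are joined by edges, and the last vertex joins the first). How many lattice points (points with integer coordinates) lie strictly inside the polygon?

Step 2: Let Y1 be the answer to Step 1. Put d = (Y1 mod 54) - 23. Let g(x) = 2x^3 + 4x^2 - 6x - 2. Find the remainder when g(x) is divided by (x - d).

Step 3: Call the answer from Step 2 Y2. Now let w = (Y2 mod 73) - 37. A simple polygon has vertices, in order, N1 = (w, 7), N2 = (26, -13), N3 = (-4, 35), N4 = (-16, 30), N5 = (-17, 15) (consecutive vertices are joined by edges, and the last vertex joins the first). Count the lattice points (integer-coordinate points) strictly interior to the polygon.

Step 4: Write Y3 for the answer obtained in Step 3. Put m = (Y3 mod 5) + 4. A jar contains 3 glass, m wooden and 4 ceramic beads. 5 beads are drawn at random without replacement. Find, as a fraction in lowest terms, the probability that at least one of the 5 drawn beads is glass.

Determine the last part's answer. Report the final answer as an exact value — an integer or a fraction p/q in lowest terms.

10/13

Step 1: cross terms: (-33*-40 - -40*-5)=1120, (-40*-13 - -18*-40)=-200, (-18*-11 - 24*-13)=510, (24*39 - 25*-11)=1211, (25*36 - -4*39)=1056, (-4*-5 - -33*36)=1208; twice the area = |4905| = 4905; area = 4905/2; boundary points = 7 + 1 + 2 + 1 + 1 + 1 = 13; strictly interior points = area - boundary/2 + 1 = 2447; answer 2447
Step 2: Y1 = 2447; d = -6; remainder = value at the root: 2*(-6)^3 + 4*(-6)^2 - 6*(-6)^1 - 2 = (-432) + (144) + (36) + (-2) = -254; answer -254
Step 3: Y2 = -254; w = 1; cross terms: (1*-13 - 26*7)=-195, (26*35 - -4*-13)=858, (-4*30 - -16*35)=440, (-16*15 - -17*30)=270, (-17*7 - 1*15)=-134; twice the area = |1239| = 1239; area = 1239/2; boundary points = 5 + 6 + 1 + 1 + 2 = 15; strictly interior points = area - boundary/2 + 1 = 613; answer 613
Step 4: Y3 = 613; m = 7; total draws C(14,5) = 2002; complement C(11,5) = 462; favorable 2002 - 462 = 1540; P = 10/13; answer 10/13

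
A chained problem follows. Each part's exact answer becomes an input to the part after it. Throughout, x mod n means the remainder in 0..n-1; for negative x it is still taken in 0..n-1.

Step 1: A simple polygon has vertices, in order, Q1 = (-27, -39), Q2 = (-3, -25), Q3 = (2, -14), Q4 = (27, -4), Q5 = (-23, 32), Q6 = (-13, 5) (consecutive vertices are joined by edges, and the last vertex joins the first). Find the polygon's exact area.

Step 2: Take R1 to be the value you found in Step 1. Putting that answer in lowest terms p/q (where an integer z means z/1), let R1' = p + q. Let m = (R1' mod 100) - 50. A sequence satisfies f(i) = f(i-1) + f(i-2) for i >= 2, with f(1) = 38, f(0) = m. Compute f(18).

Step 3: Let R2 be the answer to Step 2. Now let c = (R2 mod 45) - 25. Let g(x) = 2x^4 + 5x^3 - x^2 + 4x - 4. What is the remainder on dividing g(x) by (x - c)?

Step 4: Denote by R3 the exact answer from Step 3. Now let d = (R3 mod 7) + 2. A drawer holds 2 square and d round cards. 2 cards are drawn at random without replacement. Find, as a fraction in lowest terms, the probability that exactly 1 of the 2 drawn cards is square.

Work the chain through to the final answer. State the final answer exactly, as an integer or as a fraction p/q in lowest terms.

8/15

Step 1: cross terms: (-27*-25 - -3*-39)=558, (-3*-14 - 2*-25)=92, (2*-4 - 27*-14)=370, (27*32 - -23*-4)=772, (-23*5 - -13*32)=301, (-13*-39 - -27*5)=642; twice the area = |2735| = 2735; area = 2735/2; answer 2735/2
Step 2: R1 = 2735/2; threaded value p + q = 2737; m = -13; f(2) = 1*(38) + 1*(-13) = 25; iterating: f(2)=25, f(3)=63, f(4)=88, f(5)=151, f(6)=239, f(7)=390, f(8)=629, f(9)=1019, f(10)=1648, f(11)=2667, f(12)=4315, f(13)=6982, f(14)=11297, f(15)=18279, f(16)=29576, f(17)=47855, f(18)=77431; answer 77431
Step 3: R2 = 77431; c = 6; remainder = value at the root: 2*(6)^4 + 5*(6)^3 - 1*(6)^2 + 4*(6)^1 - 4 = (2592) + (1080) + (-36) + (24) + (-4) = 3656; answer 3656
Step 4: R3 = 3656; d = 4; total draws C(6,2) = 15; favorable C(2,1)*C(4,1) = 8; P = 8/15; answer 8/15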